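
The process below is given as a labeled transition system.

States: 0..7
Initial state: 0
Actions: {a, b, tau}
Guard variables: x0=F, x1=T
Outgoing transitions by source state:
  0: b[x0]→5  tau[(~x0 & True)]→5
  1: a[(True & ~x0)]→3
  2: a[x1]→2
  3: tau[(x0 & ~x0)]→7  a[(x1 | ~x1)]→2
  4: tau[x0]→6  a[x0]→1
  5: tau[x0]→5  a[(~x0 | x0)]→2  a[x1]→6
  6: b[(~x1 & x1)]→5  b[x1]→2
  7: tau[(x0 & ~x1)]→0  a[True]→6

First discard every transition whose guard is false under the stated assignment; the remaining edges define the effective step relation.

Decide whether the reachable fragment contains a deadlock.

Answer: DEADLOCK-FREE

Trace:
Reach set: {0,2,5,6}
  0: tau→5  [1 out]
  2: a→2  [1 out]
  5: a→2  a→6  [2 out]
  6: b→2  [1 out]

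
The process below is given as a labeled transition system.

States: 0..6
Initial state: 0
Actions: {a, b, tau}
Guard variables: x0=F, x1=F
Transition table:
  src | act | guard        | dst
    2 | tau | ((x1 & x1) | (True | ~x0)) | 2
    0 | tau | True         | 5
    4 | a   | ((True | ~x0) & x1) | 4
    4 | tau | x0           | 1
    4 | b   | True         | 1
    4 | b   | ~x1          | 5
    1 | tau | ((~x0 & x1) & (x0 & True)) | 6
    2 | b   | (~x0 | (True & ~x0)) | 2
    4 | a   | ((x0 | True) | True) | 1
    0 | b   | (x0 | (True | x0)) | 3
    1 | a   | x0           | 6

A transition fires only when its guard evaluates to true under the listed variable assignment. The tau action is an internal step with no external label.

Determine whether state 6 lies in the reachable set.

After dropping false guards: 7 live edges.
L0 = {0}
L1 = {3,5}  total {0,3,5}
R = {0,3,5}

Answer: UNREACHABLE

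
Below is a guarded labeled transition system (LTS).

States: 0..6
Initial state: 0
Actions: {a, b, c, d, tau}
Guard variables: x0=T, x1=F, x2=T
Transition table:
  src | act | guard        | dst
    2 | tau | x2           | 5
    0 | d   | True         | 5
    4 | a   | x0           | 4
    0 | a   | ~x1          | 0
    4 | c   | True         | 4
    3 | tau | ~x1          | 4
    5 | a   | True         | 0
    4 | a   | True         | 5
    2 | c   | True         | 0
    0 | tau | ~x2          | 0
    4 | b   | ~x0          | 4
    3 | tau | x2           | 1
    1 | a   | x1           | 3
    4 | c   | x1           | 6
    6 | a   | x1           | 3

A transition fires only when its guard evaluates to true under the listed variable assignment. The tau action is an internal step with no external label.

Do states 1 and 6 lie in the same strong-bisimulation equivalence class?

Bisimulation quotient by refinement:
  P[0] = {{0,1,2,3,4,5,6}}
  P[1] = {{0},{1,6},{2},{3},{4},{5}}
Fixed point at round 2; 6 class(es).
[1]={1,6}  [6]={1,6}

Answer: BISIMILAR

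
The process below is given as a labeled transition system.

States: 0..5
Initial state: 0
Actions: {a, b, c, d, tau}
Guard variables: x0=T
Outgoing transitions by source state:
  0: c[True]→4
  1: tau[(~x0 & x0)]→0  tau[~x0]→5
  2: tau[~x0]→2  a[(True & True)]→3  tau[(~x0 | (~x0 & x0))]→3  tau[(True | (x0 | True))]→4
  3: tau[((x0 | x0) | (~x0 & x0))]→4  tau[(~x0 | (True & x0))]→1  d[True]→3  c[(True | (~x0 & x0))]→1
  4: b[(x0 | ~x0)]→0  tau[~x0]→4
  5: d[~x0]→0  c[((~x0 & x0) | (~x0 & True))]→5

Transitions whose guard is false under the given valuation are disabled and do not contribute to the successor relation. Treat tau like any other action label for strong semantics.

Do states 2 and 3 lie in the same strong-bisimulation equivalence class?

Answer: NOT BISIMILAR

Working:
Bisimulation quotient by refinement:
  round 0: {{0,1,2,3,4,5}}
  round 1: {{0},{1,5},{2},{3},{4}}
stable after 2 split(s): 5 block(s)
class of 2: {2}; class of 3: {3}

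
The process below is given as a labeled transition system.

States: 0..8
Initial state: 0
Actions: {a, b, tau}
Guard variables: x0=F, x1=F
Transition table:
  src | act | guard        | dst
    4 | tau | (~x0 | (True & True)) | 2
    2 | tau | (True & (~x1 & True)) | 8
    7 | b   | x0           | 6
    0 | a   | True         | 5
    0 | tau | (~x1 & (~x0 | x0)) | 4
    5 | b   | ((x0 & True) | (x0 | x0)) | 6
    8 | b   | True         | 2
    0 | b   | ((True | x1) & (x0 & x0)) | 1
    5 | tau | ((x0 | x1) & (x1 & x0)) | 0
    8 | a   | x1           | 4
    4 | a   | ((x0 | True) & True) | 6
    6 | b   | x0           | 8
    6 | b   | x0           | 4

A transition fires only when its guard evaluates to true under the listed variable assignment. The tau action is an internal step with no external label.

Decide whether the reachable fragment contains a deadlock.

R = {0,2,4,5,6,8}
  0: a→5  tau→4  [2 out]
  2: tau→8  [1 out]
  4: a→6  tau→2  [2 out]
  5: ∅  [STUCK]
  6: ∅  [STUCK]
  8: b→2  [1 out]
witness 5: a

Answer: DEADLOCK at state 5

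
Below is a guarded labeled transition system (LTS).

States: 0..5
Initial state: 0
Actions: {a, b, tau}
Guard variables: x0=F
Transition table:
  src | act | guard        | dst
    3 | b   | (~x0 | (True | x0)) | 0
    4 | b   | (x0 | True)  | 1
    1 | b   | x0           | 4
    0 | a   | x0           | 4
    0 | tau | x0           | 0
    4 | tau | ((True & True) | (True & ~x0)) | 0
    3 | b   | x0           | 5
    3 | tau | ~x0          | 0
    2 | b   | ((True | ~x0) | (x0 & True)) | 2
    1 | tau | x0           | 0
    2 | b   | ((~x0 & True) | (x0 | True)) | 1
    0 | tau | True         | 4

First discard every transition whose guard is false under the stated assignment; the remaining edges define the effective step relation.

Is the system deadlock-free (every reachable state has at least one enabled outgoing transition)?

Reach set: {0,1,4}
  0: tau→4  [1 out]
  1: ∅  [STUCK]
  4: b→1  tau→0  [2 out]
witness 1: tau·b

Answer: DEADLOCK at state 1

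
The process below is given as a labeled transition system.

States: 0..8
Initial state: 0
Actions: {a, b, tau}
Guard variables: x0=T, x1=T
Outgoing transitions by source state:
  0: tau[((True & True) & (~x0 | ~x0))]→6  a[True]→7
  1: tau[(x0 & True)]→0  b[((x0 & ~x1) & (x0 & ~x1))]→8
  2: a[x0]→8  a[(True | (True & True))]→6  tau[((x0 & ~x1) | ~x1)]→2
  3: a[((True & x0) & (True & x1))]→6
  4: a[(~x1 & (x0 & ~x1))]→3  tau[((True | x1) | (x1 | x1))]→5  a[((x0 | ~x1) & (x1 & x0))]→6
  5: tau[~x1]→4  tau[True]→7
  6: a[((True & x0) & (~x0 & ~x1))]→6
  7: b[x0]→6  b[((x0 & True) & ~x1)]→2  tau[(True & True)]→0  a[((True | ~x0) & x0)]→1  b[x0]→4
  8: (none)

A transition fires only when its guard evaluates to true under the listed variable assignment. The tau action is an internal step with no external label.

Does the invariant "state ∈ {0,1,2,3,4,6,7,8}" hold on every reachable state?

Answer: INVARIANT VIOLATED at state 5

Analysis:
Allowed set {0,1,2,3,4,6,7,8}
Reach set: {0,1,4,5,6,7}
  0: ok
  1: ok
  4: ok
  5: outside
  6: ok
  7: ok
reach 5 via a·b·tau — violates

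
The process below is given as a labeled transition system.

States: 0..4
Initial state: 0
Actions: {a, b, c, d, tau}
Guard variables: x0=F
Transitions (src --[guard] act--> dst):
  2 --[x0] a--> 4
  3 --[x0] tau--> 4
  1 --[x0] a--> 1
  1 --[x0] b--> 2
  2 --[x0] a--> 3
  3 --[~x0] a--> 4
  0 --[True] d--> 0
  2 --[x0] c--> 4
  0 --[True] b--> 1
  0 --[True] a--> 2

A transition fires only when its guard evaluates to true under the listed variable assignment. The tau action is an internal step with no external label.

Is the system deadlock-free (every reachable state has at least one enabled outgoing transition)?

Reachable = {0,1,2}
  0: a→2  b→1  d→0  [deg 3]
  1: ∅  [no exit]
  2: ∅  [no exit]
trace reaching 1: b

Answer: DEADLOCK at state 1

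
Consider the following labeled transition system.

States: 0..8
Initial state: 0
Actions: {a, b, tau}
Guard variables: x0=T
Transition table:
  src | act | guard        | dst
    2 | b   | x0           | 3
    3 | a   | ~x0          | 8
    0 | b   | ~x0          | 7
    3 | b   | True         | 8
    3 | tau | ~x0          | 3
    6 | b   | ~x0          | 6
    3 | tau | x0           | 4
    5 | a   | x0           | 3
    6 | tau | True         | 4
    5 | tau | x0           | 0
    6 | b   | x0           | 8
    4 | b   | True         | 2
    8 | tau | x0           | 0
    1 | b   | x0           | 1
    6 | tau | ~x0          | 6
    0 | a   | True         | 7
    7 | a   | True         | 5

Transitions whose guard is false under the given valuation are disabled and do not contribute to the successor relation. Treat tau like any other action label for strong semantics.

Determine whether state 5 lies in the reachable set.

Answer: REACHABLE

Trace:
After dropping false guards: 12 live edges.
depth 0: {0}
depth 1: {7}  now seen {0,7}
depth 2: {5}  now seen {0,5,7}
depth 3: {3}  now seen {0,3,5,7}
depth 4: {4,8}  now seen {0,3,4,5,7,8}
depth 5: {2}  now seen {0,2,3,4,5,7,8}
R = {0,2,3,4,5,7,8}
trace reaching 5: a·a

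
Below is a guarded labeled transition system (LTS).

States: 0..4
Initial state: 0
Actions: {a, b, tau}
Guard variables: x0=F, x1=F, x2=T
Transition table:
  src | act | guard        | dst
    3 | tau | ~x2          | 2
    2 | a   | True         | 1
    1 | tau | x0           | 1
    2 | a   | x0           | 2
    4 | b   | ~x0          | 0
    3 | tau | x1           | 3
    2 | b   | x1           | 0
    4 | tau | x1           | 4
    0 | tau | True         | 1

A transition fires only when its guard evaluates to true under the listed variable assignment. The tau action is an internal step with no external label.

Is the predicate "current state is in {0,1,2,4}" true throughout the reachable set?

Safe = {0,1,2,4}
Reachable = {0,1}
  0: safe
  1: safe

Answer: INVARIANT HOLDS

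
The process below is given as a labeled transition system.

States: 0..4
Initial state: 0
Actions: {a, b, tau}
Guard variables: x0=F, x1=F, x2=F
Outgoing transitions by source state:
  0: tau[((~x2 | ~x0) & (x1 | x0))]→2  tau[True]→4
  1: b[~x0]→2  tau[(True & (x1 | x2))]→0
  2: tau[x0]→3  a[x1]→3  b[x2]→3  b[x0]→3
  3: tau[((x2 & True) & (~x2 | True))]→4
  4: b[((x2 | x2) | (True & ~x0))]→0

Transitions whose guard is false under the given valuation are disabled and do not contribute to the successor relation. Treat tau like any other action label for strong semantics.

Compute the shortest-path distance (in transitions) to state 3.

Breadth-first toward 3:
  depth 0: {0}
  depth 1: {4}
3 never appears.

Answer: UNREACHABLE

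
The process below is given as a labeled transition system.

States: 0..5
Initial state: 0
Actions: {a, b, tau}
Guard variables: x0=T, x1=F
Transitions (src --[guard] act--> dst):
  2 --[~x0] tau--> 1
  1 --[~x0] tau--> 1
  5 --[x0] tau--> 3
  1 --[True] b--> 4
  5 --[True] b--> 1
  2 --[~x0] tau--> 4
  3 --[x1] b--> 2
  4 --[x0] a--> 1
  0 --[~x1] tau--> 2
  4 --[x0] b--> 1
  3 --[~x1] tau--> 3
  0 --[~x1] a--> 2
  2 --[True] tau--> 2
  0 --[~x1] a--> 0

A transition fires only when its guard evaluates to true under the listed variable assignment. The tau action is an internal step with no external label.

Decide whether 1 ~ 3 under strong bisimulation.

Refine partition for ~:
  round 0: {{0,1,2,3,4,5}}
  round 1: {{0},{1},{2,3},{4},{5}}
Fixed point at round 2; 5 class(es).
class of 1: {1}; class of 3: {2,3}

Answer: NOT BISIMILAR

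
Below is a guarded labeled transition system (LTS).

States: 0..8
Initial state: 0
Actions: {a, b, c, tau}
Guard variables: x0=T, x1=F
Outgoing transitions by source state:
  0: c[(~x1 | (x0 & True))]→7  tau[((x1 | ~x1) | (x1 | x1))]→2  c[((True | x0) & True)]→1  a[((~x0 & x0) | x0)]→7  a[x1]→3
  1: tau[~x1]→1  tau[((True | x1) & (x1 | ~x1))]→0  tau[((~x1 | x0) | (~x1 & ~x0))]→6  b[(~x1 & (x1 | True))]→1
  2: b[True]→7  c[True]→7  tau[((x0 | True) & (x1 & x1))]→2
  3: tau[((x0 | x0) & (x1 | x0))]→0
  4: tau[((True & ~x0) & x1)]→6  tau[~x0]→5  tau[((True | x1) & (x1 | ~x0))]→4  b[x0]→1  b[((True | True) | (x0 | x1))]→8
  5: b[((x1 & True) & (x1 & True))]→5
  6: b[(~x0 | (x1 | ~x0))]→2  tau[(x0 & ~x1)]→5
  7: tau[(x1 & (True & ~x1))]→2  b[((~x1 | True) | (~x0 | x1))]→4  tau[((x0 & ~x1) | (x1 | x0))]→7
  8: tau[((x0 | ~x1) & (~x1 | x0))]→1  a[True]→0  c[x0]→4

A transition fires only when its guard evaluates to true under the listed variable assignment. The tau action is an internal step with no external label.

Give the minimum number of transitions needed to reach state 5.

Answer: 3

Analysis:
Layered search for 5:
  L0 = {0}
  L1 = {1,2,7}
  L2 = {4,6}
  L3 = {5,8}
5 enters at depth 3; path c·tau·tau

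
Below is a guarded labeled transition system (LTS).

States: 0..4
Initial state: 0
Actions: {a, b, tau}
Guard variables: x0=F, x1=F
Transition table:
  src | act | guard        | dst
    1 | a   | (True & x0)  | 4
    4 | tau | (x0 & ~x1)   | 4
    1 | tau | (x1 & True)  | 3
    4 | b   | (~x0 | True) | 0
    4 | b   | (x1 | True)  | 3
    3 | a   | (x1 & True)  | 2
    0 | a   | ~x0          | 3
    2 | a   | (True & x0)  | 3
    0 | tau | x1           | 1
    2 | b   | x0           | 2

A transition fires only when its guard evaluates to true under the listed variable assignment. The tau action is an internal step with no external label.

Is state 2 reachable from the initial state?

Answer: UNREACHABLE

Trace:
After dropping false guards: 3 live edges.
depth 0: {0}
depth 1: {3}  cumulative {0,3}
Reach set: {0,3}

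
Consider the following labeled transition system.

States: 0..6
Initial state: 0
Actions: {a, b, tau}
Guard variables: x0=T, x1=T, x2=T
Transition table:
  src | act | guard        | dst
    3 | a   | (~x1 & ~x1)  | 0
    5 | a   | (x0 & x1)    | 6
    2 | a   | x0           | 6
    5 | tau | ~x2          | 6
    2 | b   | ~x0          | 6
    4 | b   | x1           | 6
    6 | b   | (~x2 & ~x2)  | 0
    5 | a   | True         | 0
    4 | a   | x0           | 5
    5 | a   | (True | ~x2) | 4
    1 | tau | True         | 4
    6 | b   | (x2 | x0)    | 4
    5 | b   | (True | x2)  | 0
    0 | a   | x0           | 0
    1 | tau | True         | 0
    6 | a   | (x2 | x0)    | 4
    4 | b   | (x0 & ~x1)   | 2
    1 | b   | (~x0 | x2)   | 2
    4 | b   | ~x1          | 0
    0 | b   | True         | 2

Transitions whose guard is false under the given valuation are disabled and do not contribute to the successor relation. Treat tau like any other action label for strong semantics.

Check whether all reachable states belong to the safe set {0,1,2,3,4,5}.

Answer: INVARIANT VIOLATED at state 6

Analysis:
Allowed set {0,1,2,3,4,5}
Reach set: {0,2,4,5,6}
  0: safe
  2: safe
  4: safe
  5: safe
  6: ✗ unsafe
reach 6 via b·a — violates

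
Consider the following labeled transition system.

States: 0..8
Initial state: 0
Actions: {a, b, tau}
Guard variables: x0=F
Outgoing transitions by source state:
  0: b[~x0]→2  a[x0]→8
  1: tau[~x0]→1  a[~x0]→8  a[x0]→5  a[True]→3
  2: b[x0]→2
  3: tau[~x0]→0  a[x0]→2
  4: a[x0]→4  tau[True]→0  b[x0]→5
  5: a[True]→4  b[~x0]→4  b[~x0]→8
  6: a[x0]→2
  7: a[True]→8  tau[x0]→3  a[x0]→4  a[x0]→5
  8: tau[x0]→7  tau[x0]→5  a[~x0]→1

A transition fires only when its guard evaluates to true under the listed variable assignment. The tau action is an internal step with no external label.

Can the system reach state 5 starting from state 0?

Answer: UNREACHABLE

Working:
After dropping false guards: 11 live edges.
depth 0: {0}
depth 1: {2}  cumulative {0,2}
R = {0,2}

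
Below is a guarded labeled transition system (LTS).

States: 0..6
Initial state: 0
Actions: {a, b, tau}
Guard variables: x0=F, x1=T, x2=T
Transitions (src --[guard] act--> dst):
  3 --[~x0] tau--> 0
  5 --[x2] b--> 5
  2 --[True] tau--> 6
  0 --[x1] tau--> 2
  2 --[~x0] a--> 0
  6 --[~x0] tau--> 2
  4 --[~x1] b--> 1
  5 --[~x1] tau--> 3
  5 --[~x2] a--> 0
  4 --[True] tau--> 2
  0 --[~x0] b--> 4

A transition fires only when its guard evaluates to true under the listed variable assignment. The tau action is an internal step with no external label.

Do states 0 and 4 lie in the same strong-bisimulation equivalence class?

Bisimulation quotient by refinement:
  π0 = {{0,1,2,3,4,5,6}}
  π1 = {{0},{1},{2},{3,4,6},{5}}
  π2 = {{0},{1},{2},{3},{4,6},{5}}
6 equivalence class(es) (converged in 3)
0∈{0}, 4∈{4,6}

Answer: NOT BISIMILAR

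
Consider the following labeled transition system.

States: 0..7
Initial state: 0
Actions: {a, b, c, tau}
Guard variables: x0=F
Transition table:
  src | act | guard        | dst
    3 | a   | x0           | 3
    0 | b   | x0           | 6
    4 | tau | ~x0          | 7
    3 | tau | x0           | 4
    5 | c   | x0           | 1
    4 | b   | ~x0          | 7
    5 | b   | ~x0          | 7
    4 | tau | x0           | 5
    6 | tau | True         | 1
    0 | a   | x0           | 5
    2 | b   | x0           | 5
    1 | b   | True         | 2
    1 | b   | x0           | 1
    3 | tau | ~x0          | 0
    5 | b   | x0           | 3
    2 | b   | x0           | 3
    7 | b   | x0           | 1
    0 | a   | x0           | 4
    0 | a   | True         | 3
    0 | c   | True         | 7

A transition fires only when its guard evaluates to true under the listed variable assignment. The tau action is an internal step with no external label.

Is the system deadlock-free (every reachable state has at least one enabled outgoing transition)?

Answer: DEADLOCK at state 7

Trace:
Reach set: {0,3,7}
  0: a→3  c→7  [2 out]
  3: tau→0  [1 out]
  7: ∅  [STUCK]
Path to 7: c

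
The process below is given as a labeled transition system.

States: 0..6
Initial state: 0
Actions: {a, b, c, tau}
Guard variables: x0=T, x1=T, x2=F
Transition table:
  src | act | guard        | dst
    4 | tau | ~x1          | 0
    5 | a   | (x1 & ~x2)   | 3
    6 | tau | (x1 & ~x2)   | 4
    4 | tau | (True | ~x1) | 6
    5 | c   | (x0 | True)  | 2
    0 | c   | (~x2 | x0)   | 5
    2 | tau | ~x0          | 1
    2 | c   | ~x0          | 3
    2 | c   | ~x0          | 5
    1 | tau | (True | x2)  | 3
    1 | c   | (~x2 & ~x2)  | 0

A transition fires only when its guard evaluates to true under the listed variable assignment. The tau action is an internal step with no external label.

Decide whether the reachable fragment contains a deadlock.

Answer: DEADLOCK at state 2

Working:
Reach set: {0,2,3,5}
  0: c→5  [1 out]
  2: ∅  [STUCK]
  3: ∅  [STUCK]
  5: a→3  c→2  [2 out]
witness 2: c·c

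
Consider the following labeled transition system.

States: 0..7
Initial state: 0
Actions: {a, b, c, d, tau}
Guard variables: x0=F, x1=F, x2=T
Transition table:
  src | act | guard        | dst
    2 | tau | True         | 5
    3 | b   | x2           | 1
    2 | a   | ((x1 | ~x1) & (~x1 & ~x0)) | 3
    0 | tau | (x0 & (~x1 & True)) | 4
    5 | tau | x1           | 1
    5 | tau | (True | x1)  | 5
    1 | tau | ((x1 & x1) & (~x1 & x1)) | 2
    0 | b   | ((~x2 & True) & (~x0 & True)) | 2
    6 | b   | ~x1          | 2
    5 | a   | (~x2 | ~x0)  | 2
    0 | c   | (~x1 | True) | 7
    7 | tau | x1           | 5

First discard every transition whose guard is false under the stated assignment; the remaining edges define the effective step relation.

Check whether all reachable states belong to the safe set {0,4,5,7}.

Allowed set {0,4,5,7}
Reachable = {0,7}
  0: safe
  7: safe

Answer: INVARIANT HOLDS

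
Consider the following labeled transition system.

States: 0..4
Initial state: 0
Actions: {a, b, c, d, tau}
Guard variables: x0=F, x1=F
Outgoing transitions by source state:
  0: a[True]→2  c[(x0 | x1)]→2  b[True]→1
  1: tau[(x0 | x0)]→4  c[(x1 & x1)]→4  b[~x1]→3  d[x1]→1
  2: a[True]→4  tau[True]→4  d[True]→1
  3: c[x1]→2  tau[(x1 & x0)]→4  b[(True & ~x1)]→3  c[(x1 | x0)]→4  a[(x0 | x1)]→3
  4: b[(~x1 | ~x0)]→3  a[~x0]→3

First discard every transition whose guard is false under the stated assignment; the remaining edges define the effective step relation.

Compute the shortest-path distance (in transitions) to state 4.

Breadth-first toward 4:
  L0 = {0}
  L1 = {1,2}
  L2 = {3,4}
depth(4)=2, e.g. a·a

Answer: 2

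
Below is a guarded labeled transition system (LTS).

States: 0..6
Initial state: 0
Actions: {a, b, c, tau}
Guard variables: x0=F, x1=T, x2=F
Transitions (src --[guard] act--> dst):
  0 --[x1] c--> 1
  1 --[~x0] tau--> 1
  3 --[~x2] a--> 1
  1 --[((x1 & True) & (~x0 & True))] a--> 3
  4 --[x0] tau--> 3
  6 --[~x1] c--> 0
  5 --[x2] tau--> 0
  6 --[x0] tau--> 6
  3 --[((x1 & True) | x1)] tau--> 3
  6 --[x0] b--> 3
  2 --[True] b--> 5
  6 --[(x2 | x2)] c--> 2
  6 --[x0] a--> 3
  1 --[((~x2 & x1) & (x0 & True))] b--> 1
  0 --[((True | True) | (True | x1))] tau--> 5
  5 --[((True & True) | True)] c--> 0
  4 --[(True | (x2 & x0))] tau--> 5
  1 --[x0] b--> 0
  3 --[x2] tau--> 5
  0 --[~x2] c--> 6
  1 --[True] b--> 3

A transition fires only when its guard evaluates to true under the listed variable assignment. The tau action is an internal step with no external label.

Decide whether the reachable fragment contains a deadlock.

Reachable = {0,1,3,5,6}
  0: c→1  c→6  tau→5  [3 exit(s)]
  1: a→3  b→3  tau→1  [3 exit(s)]
  3: a→1  tau→3  [2 exit(s)]
  5: c→0  [1 exit(s)]
  6: ∅  [STUCK]
witness 6: c

Answer: DEADLOCK at state 6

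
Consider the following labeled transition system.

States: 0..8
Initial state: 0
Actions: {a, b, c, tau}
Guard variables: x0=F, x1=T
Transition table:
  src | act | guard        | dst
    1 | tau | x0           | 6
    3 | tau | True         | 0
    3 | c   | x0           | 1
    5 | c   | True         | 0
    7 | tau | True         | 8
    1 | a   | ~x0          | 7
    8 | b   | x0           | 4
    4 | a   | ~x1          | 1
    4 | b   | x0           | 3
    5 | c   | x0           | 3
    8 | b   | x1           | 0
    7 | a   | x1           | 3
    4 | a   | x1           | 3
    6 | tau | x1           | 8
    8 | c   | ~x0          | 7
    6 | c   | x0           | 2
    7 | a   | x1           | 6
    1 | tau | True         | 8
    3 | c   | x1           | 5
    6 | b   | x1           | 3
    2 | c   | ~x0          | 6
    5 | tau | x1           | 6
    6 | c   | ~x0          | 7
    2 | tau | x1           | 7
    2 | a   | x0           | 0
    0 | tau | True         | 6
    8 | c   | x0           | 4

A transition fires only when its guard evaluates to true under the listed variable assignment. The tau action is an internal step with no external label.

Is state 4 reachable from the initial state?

Answer: UNREACHABLE

Trace:
After dropping false guards: 18 live edges.
depth 0: {0}
depth 1: {6}  cumulative {0,6}
depth 2: {3,7,8}  cumulative {0,3,6,7,8}
depth 3: {5}  cumulative {0,3,5,6,7,8}
R = {0,3,5,6,7,8}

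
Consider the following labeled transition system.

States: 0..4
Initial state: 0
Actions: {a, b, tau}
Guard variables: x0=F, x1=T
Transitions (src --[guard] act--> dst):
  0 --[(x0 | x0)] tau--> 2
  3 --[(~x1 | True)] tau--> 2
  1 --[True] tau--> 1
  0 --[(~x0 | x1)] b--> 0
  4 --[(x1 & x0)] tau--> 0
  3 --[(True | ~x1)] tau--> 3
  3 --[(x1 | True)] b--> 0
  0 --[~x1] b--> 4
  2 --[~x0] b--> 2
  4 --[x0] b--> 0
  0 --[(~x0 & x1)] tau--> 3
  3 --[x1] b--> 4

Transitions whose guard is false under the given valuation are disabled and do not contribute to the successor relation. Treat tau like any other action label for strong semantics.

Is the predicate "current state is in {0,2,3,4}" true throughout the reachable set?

Safe = {0,2,3,4}
Reachable = {0,2,3,4}
  0: safe
  2: safe
  3: safe
  4: safe

Answer: INVARIANT HOLDS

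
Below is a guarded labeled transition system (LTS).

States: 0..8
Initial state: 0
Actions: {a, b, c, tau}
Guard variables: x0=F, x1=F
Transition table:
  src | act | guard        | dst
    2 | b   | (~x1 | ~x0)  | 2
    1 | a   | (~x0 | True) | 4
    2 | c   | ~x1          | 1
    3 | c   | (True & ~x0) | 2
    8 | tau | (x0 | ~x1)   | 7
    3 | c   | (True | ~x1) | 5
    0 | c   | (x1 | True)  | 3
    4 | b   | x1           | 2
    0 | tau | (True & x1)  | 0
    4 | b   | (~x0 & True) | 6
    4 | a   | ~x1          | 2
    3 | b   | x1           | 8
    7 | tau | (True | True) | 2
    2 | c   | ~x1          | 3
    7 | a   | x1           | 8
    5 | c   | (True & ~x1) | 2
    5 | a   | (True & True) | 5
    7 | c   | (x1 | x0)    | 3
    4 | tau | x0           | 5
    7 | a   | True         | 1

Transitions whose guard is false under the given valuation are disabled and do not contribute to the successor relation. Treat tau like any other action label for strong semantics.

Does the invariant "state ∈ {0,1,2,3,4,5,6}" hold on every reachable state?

Safe = {0,1,2,3,4,5,6}
R = {0,1,2,3,4,5,6}
  0: ✓
  1: ✓
  2: ✓
  3: ✓
  4: ✓
  5: ✓
  6: ✓

Answer: INVARIANT HOLDS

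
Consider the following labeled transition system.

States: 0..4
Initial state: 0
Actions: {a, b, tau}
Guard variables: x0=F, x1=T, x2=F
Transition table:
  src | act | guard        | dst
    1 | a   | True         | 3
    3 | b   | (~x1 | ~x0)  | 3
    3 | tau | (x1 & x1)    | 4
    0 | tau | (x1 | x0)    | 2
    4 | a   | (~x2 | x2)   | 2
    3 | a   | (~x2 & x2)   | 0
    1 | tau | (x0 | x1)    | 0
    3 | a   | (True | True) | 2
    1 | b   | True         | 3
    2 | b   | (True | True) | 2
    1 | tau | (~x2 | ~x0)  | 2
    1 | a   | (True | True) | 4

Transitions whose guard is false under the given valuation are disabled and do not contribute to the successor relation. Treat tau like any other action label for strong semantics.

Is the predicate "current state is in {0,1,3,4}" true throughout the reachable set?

Allowed set {0,1,3,4}
Reach set: {0,2}
  0: safe
  2: outside
reach 2 via tau — violates

Answer: INVARIANT VIOLATED at state 2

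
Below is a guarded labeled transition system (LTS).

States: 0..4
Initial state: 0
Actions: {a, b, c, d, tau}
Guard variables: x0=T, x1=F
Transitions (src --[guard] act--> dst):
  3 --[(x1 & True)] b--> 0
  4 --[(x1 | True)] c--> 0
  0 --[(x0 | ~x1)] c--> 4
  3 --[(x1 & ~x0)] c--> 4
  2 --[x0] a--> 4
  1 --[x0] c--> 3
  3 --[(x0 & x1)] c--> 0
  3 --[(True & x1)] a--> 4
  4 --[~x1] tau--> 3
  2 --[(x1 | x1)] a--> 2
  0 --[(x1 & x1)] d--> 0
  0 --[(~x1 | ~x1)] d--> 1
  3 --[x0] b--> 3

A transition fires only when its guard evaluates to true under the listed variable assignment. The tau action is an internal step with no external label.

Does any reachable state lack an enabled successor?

Answer: DEADLOCK-FREE

Analysis:
Reachable = {0,1,3,4}
  0: c→4  d→1  [2 out]
  1: c→3  [1 out]
  3: b→3  [1 out]
  4: c→0  tau→3  [2 out]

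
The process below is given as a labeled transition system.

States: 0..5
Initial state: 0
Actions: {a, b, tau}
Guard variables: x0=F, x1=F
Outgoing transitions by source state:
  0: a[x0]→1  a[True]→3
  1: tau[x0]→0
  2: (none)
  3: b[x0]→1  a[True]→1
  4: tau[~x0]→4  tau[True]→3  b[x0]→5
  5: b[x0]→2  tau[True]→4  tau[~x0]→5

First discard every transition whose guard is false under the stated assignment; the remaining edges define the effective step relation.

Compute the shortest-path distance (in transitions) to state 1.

Layered search for 1:
  L0 = {0}
  L1 = {3}
  L2 = {1}
first hit 1 at d=2 via a·a

Answer: 2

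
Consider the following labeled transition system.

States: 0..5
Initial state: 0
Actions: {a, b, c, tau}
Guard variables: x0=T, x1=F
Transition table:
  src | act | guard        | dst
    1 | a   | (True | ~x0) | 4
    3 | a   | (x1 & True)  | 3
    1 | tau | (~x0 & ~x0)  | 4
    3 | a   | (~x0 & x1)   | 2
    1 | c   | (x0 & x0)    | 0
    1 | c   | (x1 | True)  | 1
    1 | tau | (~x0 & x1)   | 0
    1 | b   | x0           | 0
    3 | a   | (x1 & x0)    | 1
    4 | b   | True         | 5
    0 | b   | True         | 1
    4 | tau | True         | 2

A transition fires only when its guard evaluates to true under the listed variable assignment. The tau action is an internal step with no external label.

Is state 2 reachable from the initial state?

Answer: REACHABLE

Analysis:
7 transition(s) survive guard evaluation.
Layer 0: {0}
Layer 1: {1}  cumulative {0,1}
Layer 2: {4}  cumulative {0,1,4}
Layer 3: {2,5}  cumulative {0,1,2,4,5}
R = {0,1,2,4,5}
Path to 2: b·a·tau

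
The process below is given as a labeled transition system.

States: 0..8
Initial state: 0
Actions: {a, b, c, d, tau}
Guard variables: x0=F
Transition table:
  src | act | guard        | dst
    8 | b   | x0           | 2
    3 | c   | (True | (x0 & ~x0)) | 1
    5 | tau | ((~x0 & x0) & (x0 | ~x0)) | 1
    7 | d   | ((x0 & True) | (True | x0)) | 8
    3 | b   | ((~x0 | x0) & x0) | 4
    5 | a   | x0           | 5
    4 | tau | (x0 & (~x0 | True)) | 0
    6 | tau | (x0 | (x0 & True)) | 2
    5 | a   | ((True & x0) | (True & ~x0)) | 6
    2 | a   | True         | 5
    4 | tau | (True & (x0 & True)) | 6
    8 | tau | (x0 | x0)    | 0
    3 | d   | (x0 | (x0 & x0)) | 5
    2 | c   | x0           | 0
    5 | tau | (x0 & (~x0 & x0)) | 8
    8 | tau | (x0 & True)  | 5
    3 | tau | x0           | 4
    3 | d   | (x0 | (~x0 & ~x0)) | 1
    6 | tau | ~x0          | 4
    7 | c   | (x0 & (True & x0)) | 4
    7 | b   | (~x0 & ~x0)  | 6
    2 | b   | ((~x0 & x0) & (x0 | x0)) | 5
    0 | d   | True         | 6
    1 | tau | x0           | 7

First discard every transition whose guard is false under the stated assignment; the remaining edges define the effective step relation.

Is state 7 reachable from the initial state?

Guard filter leaves 8 enabled edge(s).
depth 0: {0}
depth 1: {6}  cumulative {0,6}
depth 2: {4}  cumulative {0,4,6}
Reach set: {0,4,6}

Answer: UNREACHABLE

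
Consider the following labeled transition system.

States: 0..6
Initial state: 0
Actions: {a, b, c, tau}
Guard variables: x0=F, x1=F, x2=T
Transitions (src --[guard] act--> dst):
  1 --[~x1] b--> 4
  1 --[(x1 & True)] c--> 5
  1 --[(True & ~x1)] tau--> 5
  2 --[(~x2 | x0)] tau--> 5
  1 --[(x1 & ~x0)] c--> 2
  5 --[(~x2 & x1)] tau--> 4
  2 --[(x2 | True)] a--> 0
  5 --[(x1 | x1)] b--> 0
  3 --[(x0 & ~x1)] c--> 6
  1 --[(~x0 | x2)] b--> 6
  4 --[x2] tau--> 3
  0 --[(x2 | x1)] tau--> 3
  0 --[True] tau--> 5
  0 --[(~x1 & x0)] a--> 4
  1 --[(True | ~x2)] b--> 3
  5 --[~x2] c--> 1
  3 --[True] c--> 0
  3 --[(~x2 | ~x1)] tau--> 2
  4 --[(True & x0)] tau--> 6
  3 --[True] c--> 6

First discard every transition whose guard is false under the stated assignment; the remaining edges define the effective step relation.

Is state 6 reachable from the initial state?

Answer: REACHABLE

Analysis:
Guard filter leaves 11 enabled edge(s).
Layer 0: {0}
Layer 1: {3,5}  now seen {0,3,5}
Layer 2: {2,6}  now seen {0,2,3,5,6}
R = {0,2,3,5,6}
Path to 6: tau·c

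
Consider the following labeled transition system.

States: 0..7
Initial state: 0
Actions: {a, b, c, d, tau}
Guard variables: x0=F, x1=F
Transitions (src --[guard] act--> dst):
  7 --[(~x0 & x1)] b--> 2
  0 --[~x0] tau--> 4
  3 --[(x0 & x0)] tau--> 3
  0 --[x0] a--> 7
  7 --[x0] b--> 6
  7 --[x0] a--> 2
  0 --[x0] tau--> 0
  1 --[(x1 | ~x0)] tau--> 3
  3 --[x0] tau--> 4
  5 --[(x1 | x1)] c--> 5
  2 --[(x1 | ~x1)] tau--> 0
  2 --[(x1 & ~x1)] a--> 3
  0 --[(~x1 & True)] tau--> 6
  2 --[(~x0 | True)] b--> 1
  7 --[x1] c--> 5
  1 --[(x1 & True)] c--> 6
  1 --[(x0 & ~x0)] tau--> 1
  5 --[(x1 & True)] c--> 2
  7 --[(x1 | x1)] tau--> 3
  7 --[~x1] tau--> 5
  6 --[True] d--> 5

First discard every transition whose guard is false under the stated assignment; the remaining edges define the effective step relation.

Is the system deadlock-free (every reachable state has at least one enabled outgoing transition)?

Answer: DEADLOCK at state 4

Trace:
R = {0,4,5,6}
  0: tau→4  tau→6  [2 out]
  4: ∅  [deadlock]
  5: ∅  [deadlock]
  6: d→5  [1 out]
witness 4: tau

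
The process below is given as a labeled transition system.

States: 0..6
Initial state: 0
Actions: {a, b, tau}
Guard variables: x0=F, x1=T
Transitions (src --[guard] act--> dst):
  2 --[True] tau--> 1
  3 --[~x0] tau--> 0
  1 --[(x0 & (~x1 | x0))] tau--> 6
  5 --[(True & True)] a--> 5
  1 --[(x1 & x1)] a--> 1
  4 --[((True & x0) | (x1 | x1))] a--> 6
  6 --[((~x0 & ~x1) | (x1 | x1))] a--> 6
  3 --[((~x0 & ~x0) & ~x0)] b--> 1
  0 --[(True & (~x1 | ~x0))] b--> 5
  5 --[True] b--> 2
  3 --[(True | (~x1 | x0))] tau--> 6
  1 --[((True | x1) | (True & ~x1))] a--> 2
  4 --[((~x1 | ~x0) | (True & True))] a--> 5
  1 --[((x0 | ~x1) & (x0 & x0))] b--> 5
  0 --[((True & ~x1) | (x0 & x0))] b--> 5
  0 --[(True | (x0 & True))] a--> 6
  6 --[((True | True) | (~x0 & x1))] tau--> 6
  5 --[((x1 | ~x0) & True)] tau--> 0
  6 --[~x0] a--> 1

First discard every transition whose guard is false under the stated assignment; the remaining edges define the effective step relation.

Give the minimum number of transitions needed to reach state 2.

Layered search for 2:
  L0 = {0}
  L1 = {5,6}
  L2 = {1,2}
depth(2)=2, e.g. b·b

Answer: 2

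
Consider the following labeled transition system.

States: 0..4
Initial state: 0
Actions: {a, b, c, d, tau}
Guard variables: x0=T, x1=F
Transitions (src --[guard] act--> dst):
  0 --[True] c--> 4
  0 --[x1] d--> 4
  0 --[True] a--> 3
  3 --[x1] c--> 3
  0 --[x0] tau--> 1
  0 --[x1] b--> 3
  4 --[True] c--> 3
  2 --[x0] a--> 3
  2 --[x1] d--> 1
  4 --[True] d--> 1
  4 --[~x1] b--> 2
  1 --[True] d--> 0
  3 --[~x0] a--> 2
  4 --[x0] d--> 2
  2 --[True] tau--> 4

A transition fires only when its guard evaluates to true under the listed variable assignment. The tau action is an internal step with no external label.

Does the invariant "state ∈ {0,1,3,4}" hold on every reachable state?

Answer: INVARIANT VIOLATED at state 2

Analysis:
Safe = {0,1,3,4}
Reachable = {0,1,2,3,4}
  0: safe
  1: safe
  2: ✗ unsafe
  3: safe
  4: safe
witness against invariant: c·d → 2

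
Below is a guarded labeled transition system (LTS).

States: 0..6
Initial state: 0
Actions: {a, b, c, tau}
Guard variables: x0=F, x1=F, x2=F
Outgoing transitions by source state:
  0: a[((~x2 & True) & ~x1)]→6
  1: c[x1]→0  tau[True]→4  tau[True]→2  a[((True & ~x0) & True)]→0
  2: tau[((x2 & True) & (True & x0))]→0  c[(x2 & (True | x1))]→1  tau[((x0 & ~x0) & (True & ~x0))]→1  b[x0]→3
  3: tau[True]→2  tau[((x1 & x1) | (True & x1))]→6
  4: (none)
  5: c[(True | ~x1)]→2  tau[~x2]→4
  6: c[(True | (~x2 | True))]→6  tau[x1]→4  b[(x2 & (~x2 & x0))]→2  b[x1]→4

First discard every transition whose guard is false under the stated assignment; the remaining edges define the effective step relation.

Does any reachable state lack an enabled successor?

R = {0,6}
  0: a→6  [1 exit(s)]
  6: c→6  [1 exit(s)]

Answer: DEADLOCK-FREE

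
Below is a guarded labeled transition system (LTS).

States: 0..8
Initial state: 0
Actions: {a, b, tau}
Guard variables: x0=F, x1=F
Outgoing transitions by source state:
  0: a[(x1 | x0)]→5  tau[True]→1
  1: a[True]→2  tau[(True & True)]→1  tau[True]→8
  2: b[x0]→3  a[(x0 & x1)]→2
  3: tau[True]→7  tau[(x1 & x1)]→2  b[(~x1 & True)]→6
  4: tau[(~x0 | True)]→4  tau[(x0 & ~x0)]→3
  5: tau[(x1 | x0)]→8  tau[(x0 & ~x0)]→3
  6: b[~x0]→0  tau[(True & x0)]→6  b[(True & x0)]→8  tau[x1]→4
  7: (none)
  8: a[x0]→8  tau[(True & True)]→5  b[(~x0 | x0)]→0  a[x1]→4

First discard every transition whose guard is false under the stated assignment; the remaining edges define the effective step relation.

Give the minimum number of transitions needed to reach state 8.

Layered search for 8:
  depth 0: {0}
  depth 1: {1}
  depth 2: {2,8}
8 enters at depth 2; path tau·tau

Answer: 2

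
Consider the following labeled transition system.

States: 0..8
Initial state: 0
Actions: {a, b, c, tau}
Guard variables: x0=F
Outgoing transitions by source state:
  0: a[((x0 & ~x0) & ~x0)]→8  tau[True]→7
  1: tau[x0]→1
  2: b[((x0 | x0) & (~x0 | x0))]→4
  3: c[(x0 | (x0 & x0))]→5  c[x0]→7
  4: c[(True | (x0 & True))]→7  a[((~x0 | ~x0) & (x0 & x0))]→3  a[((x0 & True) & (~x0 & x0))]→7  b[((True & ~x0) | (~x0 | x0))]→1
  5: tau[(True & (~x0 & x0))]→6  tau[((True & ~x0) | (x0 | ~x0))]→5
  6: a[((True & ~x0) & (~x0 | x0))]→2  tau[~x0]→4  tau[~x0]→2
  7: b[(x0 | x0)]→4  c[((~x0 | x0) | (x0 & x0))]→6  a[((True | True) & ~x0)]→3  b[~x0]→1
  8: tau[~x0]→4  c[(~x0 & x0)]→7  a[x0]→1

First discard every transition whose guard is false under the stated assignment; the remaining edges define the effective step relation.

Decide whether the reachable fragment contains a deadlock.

Answer: DEADLOCK at state 1

Trace:
R = {0,1,2,3,4,6,7}
  0: tau→7  [deg 1]
  1: ∅  [STUCK]
  2: ∅  [STUCK]
  3: ∅  [STUCK]
  4: b→1  c→7  [deg 2]
  6: a→2  tau→2  tau→4  [deg 3]
  7: a→3  b→1  c→6  [deg 3]
Path to 1: tau·b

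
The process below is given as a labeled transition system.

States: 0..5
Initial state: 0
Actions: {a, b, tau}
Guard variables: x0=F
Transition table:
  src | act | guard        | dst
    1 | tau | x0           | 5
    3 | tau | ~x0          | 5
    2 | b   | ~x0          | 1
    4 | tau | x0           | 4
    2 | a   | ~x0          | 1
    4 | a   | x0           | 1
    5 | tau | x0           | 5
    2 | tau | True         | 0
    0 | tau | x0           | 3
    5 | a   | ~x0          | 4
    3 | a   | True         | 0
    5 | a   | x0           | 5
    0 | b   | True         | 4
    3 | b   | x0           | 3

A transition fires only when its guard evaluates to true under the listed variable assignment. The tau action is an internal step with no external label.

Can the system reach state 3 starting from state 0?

Answer: UNREACHABLE

Working:
7 transition(s) survive guard evaluation.
depth 0: {0}
depth 1: {4}  total {0,4}
Reach set: {0,4}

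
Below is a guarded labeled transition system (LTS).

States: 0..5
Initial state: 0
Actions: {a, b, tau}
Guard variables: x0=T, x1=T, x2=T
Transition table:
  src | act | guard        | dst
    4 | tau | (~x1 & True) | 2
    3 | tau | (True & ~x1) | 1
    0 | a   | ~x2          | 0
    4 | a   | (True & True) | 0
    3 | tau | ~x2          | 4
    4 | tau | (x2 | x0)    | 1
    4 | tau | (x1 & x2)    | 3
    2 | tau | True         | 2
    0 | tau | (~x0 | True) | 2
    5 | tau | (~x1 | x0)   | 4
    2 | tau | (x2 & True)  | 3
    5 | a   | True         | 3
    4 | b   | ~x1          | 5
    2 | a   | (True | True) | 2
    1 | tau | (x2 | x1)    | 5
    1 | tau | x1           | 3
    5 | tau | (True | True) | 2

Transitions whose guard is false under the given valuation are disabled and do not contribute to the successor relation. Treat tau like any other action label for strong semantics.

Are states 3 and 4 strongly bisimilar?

Answer: NOT BISIMILAR

Working:
Refine partition for ~:
  P[0] = {{0,1,2,3,4,5}}
  P[1] = {{0,1},{2,4,5},{3}}
  P[2] = {{0},{1},{2},{3},{4},{5}}
stable after 3 split(s): 6 block(s)
class of 3: {3}; class of 4: {4}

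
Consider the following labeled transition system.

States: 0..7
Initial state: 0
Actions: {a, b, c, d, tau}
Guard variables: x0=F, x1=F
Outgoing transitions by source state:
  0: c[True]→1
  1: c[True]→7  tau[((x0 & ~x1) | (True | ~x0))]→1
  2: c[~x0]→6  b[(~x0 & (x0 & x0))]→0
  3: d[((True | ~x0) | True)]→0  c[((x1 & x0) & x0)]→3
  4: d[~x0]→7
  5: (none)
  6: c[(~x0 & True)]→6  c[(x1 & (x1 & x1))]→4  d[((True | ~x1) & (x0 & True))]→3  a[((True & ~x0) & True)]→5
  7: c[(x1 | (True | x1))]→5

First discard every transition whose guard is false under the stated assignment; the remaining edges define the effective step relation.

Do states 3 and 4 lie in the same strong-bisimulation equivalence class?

Answer: NOT BISIMILAR

Working:
Bisimulation quotient by refinement:
  round 0: {{0,1,2,3,4,5,6,7}}
  round 1: {{0,2,7},{1},{3,4},{5},{6}}
  round 2: {{0},{1},{2},{3,4},{5},{6},{7}}
  round 3: {{0},{1},{2},{3},{4},{5},{6},{7}}
8 equivalence class(es) (converged in 4)
class of 3: {3}; class of 4: {4}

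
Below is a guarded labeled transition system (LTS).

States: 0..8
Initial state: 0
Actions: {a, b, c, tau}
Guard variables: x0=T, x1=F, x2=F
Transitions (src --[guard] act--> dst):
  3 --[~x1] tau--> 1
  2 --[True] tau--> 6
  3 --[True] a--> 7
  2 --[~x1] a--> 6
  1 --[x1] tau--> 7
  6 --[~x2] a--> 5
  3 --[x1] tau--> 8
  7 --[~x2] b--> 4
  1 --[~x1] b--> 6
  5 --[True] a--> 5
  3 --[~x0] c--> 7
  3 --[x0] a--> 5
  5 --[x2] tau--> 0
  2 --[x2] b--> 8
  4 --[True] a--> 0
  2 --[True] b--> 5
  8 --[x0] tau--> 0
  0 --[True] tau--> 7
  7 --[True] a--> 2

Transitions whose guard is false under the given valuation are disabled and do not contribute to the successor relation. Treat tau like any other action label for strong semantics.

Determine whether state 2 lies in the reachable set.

14 transition(s) survive guard evaluation.
Layer 0: {0}
Layer 1: {7}  cumulative {0,7}
Layer 2: {2,4}  cumulative {0,2,4,7}
Layer 3: {5,6}  cumulative {0,2,4,5,6,7}
Reachable = {0,2,4,5,6,7}
trace reaching 2: tau·a

Answer: REACHABLE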